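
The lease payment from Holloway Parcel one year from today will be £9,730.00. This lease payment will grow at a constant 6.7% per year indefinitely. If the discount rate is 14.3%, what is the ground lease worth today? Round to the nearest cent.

Growing perpetuity: P = D₁ / (r − g) = £9,730.0000 / (0.143 − 0.067) = £128,026.32

£128026.32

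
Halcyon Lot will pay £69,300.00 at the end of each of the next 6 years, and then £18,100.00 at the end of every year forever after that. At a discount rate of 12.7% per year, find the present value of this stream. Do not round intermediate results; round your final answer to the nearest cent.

£348915.67

PV of 6-year annuity: £69,300.00 × [1 − (1+0.127)^−6] / 0.127 = 279360.18491
Perpetuity value at year 6: £18,100.00 / 0.127 = 142519.68504
PV of perpetuity: 142519.68504 / (1+0.127)^6 = 69555.48090
Total PV = 279360.18491 + 69555.48090 = 348915.66581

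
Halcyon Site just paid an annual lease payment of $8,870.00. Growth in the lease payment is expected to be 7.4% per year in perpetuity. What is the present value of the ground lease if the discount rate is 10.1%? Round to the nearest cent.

$352828.89

D₁ = D₀ × (1 + g) = $8,870.00 × 1.074 = $9,526.3800
Growing perpetuity: P = D₁ / (r − g) = $9,526.3800 / (0.101 − 0.074) = $352,828.89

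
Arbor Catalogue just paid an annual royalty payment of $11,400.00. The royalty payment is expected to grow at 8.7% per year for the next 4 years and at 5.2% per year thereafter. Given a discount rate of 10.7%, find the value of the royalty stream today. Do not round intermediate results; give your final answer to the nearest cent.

$246292.12

D_1 = 12391.80000
D_2 = 13469.88660
D_3 = 14641.76673
D_4 = 15915.60044
Terminal value at year 4: TV = D_4×(1+g_2)/(r−g_2) = 16743.21166/0.055 = 304422.03024
P_0 = D_1/(1+r)^1 + D_2/(1+r)^2 + D_3/(1+r)^3 + D_4/(1+r)^4 + TV/(1+r)^4
    = 11194.03794 + 10991.79697 + 10793.20985 + 10598.21057 + 202714.86406 = 246292.11939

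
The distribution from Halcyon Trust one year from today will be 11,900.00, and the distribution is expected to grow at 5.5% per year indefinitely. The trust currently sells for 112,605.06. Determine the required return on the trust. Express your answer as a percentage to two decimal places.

16.07%

P = D₁/(r − g) ⇒ r = D₁/P + g = 11,900.0000/112,605.06 + 0.055 = 0.105679 + 0.055 = 0.160679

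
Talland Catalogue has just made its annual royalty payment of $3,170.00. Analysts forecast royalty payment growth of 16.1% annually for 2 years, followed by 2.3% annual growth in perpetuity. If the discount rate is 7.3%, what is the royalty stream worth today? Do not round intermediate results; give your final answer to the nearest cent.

D_1 = 3680.37000
D_2 = 4272.90957
Terminal value at year 2: TV = D_2×(1+g_2)/(r−g_2) = 4371.18649/0.05 = 87423.72980
P_0 = D_1/(1+r)^1 + D_2/(1+r)^2 + TV/(1+r)^2
    = 3429.98136 + 3711.28459 + 75932.88261 = 83074.14856

$83074.15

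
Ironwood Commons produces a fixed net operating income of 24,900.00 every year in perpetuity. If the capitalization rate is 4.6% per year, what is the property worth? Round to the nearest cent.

541304.35

Level perpetuity: PV = C / r = 24,900.00 / 0.046 = 541,304.35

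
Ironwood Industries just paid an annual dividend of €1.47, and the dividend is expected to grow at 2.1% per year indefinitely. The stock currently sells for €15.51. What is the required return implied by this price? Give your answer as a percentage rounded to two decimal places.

11.78%

D₁ = €1.47 × 1.021 = €1.5009
P = D₁/(r − g) ⇒ r = D₁/P + g = €1.5009/€15.51 + 0.021 = 0.096768 + 0.021 = 0.117768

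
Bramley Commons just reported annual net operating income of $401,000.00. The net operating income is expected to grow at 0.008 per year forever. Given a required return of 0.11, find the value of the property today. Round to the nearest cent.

$3962823.53

D₁ = D₀ × (1 + g) = $401,000.00 × 1.008 = $404,208.0000
Growing perpetuity: P = D₁ / (r − g) = $404,208.0000 / (0.11 − 0.008) = $3,962,823.53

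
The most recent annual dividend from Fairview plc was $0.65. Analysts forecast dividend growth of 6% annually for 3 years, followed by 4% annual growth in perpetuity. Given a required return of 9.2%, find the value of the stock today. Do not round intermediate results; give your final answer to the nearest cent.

D_1 = 0.68900
D_2 = 0.73034
D_3 = 0.77416
Terminal value at year 3: TV = D_3×(1+g_2)/(r−g_2) = 0.80513/0.052 = 15.48321
P_0 = D_1/(1+r)^1 + D_2/(1+r)^2 + D_3/(1+r)^3 + TV/(1+r)^3
    = 0.63095 + 0.61246 + 0.59452 + 11.89031 = 13.72824

$13.73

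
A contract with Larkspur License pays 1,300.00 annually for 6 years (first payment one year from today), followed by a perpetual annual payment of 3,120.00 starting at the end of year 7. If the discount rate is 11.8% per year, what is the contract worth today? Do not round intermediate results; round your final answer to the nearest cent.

PV of 6-year annuity: 1,300.00 × [1 − (1+0.118)^−6] / 0.118 = 5375.24220
Perpetuity value at year 6: 3,120.00 / 0.118 = 26440.67797
PV of perpetuity: 26440.67797 / (1+0.118)^6 = 13540.09668
Total PV = 5375.24220 + 13540.09668 = 18915.33888

18915.34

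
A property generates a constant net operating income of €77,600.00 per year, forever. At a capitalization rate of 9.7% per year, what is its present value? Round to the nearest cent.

€800000.00

Level perpetuity: PV = C / r = €77,600.00 / 0.097 = €800,000.00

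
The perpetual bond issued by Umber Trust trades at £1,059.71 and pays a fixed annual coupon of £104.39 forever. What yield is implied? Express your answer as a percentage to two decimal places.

9.85%

P = C/r ⇒ r = C/P = £104.39/£1,059.71 = 0.098508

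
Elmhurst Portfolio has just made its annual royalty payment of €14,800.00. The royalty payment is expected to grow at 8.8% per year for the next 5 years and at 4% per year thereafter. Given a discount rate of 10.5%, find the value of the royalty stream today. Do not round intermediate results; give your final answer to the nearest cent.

D_1 = 16102.40000
D_2 = 17519.41120
D_3 = 19061.11939
D_4 = 20738.49789
D_5 = 22563.48571
Terminal value at year 5: TV = D_5×(1+g_2)/(r−g_2) = 23466.02513/0.065 = 361015.77130
P_0 = D_1/(1+r)^1 + D_2/(1+r)^2 + D_3/(1+r)^3 + D_4/(1+r)^4 + D_5/(1+r)^5 + TV/(1+r)^5
    = 14572.30769 + 14348.11834 + 14127.37806 + 13910.03378 + 13696.03326 + 219136.53221 = 289790.40336

€289790.40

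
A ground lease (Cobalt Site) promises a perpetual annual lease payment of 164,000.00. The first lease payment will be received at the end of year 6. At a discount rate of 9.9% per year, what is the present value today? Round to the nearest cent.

Value at end of year 5: C / r = 164,000.00 / 0.099 = 1,656,565.6566
Discount to today: PV = 1,656,565.6566 / (1 + 0.099)^5 = 1,656,565.6566 / 1.603203 = 1,033,285.16

1033285.16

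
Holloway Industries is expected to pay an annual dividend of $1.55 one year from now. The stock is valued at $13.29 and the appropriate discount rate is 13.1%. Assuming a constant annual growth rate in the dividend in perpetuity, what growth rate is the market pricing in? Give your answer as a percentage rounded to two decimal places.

P = D₁/(r−g) ⇒ g = r − D₁/P = 0.131 − $1.55/$13.29 = 0.014371

1.44%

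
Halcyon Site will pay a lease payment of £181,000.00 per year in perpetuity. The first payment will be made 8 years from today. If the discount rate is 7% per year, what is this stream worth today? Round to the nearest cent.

£1610252.90

Value at end of year 7: C / r = £181,000.00 / 0.07 = £2,585,714.2857
Discount to today: PV = £2,585,714.2857 / (1 + 0.07)^7 = £2,585,714.2857 / 1.605781 = £1,610,252.90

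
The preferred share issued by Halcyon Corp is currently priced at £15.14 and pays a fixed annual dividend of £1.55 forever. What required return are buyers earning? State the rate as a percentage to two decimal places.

P = C/r ⇒ r = C/P = £1.55/£15.14 = 0.102378

10.24%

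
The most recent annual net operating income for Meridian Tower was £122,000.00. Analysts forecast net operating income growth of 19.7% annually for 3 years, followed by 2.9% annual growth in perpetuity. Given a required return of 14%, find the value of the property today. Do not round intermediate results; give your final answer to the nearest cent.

D_1 = 146034.00000
D_2 = 174802.69800
D_3 = 209238.82951
Terminal value at year 3: TV = D_3×(1+g_2)/(r−g_2) = 215306.75556/0.111 = 1939700.50056
P_0 = D_1/(1+r)^1 + D_2/(1+r)^2 + D_3/(1+r)^3 + TV/(1+r)^3
    = 128100.00000 + 134505.00000 + 141230.25000 + 1309242.58784 = 1713077.83784

£1713077.84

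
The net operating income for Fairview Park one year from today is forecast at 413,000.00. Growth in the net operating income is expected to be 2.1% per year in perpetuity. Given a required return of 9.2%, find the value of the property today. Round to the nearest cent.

Growing perpetuity: P = D₁ / (r − g) = 413,000.0000 / (0.092 − 0.021) = 5,816,901.41

5816901.41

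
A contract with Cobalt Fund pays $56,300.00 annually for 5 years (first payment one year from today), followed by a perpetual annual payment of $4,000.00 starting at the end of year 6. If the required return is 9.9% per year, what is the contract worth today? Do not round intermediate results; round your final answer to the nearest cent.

PV of 5-year annuity: $56,300.00 × [1 − (1+0.099)^−5] / 0.099 = 213967.63452
Perpetuity value at year 5: $4,000.00 / 0.099 = 40404.04040
PV of perpetuity: 40404.04040 / (1+0.099)^5 = 25202.07703
Total PV = 213967.63452 + 25202.07703 = 239169.71155

$239169.71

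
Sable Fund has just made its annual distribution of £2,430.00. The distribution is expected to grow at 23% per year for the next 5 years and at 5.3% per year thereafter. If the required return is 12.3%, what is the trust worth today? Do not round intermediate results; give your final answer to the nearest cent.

£73715.62

D_1 = 2988.90000
D_2 = 3676.34700
D_3 = 4521.90681
D_4 = 5561.94538
D_5 = 6841.19281
Terminal value at year 5: TV = D_5×(1+g_2)/(r−g_2) = 7203.77603/0.07 = 102911.08617
P_0 = D_1/(1+r)^1 + D_2/(1+r)^2 + D_3/(1+r)^3 + D_4/(1+r)^4 + D_5/(1+r)^5 + TV/(1+r)^5
    = 2661.53161 + 2915.12367 + 3192.87811 + 3497.09713 + 3830.30228 + 57618.69008 = 73715.62288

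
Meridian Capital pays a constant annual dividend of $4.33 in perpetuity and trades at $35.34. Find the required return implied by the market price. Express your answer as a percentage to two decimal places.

P = C/r ⇒ r = C/P = $4.33/$35.34 = 0.122524

12.25%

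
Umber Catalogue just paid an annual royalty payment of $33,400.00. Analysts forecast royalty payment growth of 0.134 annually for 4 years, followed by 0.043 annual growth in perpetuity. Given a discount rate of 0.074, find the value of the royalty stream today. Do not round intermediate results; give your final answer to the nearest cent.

$1550034.42

D_1 = 37875.60000
D_2 = 42950.93040
D_3 = 48706.35507
D_4 = 55233.00665
Terminal value at year 4: TV = D_4×(1+g_2)/(r−g_2) = 57608.02594/0.031 = 1858323.41741
P_0 = D_1/(1+r)^1 + D_2/(1+r)^2 + D_3/(1+r)^3 + D_4/(1+r)^4 + TV/(1+r)^4
    = 35265.92179 + 37236.08502 + 39316.31323 + 41512.75531 + 1396703.34798 = 1550034.42332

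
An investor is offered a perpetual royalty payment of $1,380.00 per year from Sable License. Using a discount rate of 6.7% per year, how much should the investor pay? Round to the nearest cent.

$20597.01

Level perpetuity: PV = C / r = $1,380.00 / 0.067 = $20,597.01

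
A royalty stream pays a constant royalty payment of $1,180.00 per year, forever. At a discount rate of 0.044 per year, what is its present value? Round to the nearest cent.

$26818.18

Level perpetuity: PV = C / r = $1,180.00 / 0.044 = $26,818.18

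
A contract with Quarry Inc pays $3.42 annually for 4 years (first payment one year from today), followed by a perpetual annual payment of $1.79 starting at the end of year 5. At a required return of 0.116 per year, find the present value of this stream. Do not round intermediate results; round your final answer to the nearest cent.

PV of 4-year annuity: $3.42 × [1 − (1+0.116)^−4] / 0.116 = 10.47586
Perpetuity value at year 4: $1.79 / 0.116 = 15.43103
PV of perpetuity: 15.43103 / (1+0.116)^4 = 9.94806
Total PV = 10.47586 + 9.94806 = 20.42391

$20.42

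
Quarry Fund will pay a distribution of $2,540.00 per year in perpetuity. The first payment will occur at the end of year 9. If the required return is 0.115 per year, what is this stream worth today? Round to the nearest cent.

Value at end of year 8: C / r = $2,540.00 / 0.115 = $22,086.9565
Discount to today: PV = $22,086.9565 / (1 + 0.115)^8 = $22,086.9565 / 2.388905 = $9,245.64

$9245.64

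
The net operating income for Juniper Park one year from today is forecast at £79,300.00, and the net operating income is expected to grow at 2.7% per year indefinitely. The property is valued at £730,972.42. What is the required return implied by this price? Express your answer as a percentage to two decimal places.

P = D₁/(r − g) ⇒ r = D₁/P + g = £79,300.0000/£730,972.42 + 0.027 = 0.108486 + 0.027 = 0.135486

13.55%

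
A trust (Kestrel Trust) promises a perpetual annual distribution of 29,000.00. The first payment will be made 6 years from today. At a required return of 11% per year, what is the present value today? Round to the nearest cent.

156455.35

Value at end of year 5: C / r = 29,000.00 / 0.11 = 263,636.3636
Discount to today: PV = 263,636.3636 / (1 + 0.11)^5 = 263,636.3636 / 1.685058 = 156,455.35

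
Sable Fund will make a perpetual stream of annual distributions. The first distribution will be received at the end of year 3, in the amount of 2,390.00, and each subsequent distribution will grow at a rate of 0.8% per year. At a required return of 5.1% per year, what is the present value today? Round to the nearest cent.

Value at end of year 2: C₁ / (r − g) = 2,390.00 / (0.051 − 0.008) = 55,581.3953
Discount to today: PV = 55,581.3953 / (1 + 0.051)^2 = 55,581.3953 / 1.104601 = 50,318.07

50318.07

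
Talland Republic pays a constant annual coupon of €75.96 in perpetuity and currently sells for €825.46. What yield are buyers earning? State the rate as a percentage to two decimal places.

9.20%

P = C/r ⇒ r = C/P = €75.96/€825.46 = 0.092021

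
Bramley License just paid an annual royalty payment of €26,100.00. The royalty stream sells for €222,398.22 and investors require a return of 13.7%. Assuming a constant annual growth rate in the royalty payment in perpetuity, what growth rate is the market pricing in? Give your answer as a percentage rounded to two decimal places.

1.76%

P = D₀(1+g)/(r−g) ⇒ P(r−g) = D₀(1+g) ⇒ g(P+D₀) = P·r − D₀
g = (P·r − D₀)/(P + D₀) = (€222,398.22×0.137 − €26,100.00) / (€222,398.22 + €26,100.00) = 0.017580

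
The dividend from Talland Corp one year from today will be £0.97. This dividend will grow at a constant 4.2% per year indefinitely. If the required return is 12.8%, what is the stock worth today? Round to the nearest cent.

Growing perpetuity: P = D₁ / (r − g) = £0.9700 / (0.128 − 0.042) = £11.28

£11.28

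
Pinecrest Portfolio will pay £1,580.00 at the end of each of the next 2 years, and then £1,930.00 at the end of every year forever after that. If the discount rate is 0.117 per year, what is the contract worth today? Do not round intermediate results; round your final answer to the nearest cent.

PV of 2-year annuity: £1,580.00 × [1 − (1+0.117)^−2] / 0.117 = 2680.84435
Perpetuity value at year 2: £1,930.00 / 0.117 = 16495.72650
PV of perpetuity: 16495.72650 / (1+0.117)^2 = 13221.02423
Total PV = 2680.84435 + 13221.02423 = 15901.86857

£15901.87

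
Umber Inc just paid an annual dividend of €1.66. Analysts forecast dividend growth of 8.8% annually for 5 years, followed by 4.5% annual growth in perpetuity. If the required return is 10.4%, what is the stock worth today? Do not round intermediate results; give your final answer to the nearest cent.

€35.28

D_1 = 1.80608
D_2 = 1.96502
D_3 = 2.13794
D_4 = 2.32607
D_5 = 2.53077
Terminal value at year 5: TV = D_5×(1+g_2)/(r−g_2) = 2.64465/0.059 = 44.82464
P_0 = D_1/(1+r)^1 + D_2/(1+r)^2 + D_3/(1+r)^3 + D_4/(1+r)^4 + D_5/(1+r)^5 + TV/(1+r)^5
    = 1.63594 + 1.61223 + 1.58887 + 1.56584 + 1.54315 + 27.33200 = 35.27803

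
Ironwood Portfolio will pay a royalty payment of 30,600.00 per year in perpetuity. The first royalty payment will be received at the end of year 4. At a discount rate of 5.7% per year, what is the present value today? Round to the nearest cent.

Value at end of year 3: C / r = 30,600.00 / 0.057 = 536,842.1053
Discount to today: PV = 536,842.1053 / (1 + 0.057)^3 = 536,842.1053 / 1.180932 = 454,591.81

454591.81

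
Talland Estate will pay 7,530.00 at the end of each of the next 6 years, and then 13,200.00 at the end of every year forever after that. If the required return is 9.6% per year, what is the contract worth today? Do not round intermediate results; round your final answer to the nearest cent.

PV of 6-year annuity: 7,530.00 × [1 − (1+0.096)^−6] / 0.096 = 33183.14095
Perpetuity value at year 6: 13,200.00 / 0.096 = 137500.00000
PV of perpetuity: 137500.00000 / (1+0.096)^6 = 79330.35053
Total PV = 33183.14095 + 79330.35053 = 112513.49148

112513.49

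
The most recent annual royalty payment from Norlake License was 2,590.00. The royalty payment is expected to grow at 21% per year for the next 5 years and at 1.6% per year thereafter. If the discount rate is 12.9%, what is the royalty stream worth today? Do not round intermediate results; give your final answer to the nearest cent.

D_1 = 3133.90000
D_2 = 3792.01900
D_3 = 4588.34299
D_4 = 5551.89502
D_5 = 6717.79297
Terminal value at year 5: TV = D_5×(1+g_2)/(r−g_2) = 6825.27766/0.113 = 60400.68725
P_0 = D_1/(1+r)^1 + D_2/(1+r)^2 + D_3/(1+r)^3 + D_4/(1+r)^4 + D_5/(1+r)^5 + TV/(1+r)^5
    = 2775.81931 + 2974.97021 + 3188.40917 + 3417.16129 + 3662.32521 + 32928.51690 = 48947.20208

48947.20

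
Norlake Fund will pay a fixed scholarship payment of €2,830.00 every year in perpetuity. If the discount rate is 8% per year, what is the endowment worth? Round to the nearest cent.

Level perpetuity: PV = C / r = €2,830.00 / 0.08 = €35,375.00

€35375.00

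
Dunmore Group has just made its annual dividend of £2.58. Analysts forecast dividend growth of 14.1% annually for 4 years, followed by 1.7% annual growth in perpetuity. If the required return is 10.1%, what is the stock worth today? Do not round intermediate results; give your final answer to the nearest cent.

£47.32

D_1 = 2.94378
D_2 = 3.35885
D_3 = 3.83245
D_4 = 4.37283
Terminal value at year 4: TV = D_4×(1+g_2)/(r−g_2) = 4.44716/0.084 = 52.94244
P_0 = D_1/(1+r)^1 + D_2/(1+r)^2 + D_3/(1+r)^3 + D_4/(1+r)^4 + TV/(1+r)^4
    = 2.67373 + 2.77087 + 2.87154 + 2.97586 + 36.02920 = 47.32121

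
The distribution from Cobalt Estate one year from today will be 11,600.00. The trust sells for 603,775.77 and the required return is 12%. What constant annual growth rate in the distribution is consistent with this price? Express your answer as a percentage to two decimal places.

10.08%

P = D₁/(r−g) ⇒ g = r − D₁/P = 0.12 − 11,600.00/603,775.77 = 0.100788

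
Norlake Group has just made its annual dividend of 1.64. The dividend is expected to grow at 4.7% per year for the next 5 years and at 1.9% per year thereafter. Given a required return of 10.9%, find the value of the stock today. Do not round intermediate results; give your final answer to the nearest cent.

20.85

D_1 = 1.71708
D_2 = 1.79778
D_3 = 1.88228
D_4 = 1.97075
D_5 = 2.06337
Terminal value at year 5: TV = D_5×(1+g_2)/(r−g_2) = 2.10257/0.09 = 23.36194
P_0 = D_1/(1+r)^1 + D_2/(1+r)^2 + D_3/(1+r)^3 + D_4/(1+r)^4 + D_5/(1+r)^5 + TV/(1+r)^5
    = 1.54831 + 1.46175 + 1.38003 + 1.30288 + 1.23004 + 13.92680 = 20.84982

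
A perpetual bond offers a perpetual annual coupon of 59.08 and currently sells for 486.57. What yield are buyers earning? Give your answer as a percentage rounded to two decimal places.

P = C/r ⇒ r = C/P = 59.08/486.57 = 0.121421

12.14%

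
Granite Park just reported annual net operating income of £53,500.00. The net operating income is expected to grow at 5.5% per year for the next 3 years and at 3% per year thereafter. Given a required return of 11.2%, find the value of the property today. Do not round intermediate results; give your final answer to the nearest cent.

£718479.73

D_1 = 56442.50000
D_2 = 59546.83750
D_3 = 62821.91356
Terminal value at year 3: TV = D_3×(1+g_2)/(r−g_2) = 64706.57097/0.082 = 789104.52402
P_0 = D_1/(1+r)^1 + D_2/(1+r)^2 + D_3/(1+r)^3 + TV/(1+r)^3
    = 50757.64388 + 48155.85818 + 45687.43739 + 573878.78678 = 718479.72624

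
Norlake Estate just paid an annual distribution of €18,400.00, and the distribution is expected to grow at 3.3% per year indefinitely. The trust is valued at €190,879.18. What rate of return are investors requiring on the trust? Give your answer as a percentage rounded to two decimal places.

D₁ = €18,400.00 × 1.033 = €19,007.2000
P = D₁/(r − g) ⇒ r = D₁/P + g = €19,007.2000/€190,879.18 + 0.033 = 0.099577 + 0.033 = 0.132577

13.26%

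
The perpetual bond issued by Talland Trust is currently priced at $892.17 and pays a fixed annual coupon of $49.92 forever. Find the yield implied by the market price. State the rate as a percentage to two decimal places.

5.60%

P = C/r ⇒ r = C/P = $49.92/$892.17 = 0.055953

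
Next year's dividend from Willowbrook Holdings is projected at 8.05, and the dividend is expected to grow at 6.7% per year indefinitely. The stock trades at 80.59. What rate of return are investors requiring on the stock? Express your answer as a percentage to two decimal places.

P = D₁/(r − g) ⇒ r = D₁/P + g = 8.0500/80.59 + 0.067 = 0.099888 + 0.067 = 0.166888

16.69%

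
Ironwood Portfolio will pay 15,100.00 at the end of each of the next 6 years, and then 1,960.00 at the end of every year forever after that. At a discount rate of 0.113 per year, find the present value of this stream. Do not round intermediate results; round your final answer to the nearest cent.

PV of 6-year annuity: 15,100.00 × [1 − (1+0.113)^−6] / 0.113 = 63332.81964
Perpetuity value at year 6: 1,960.00 / 0.113 = 17345.13274
PV of perpetuity: 17345.13274 / (1+0.113)^6 = 9124.44887
Total PV = 63332.81964 + 9124.44887 = 72457.26851

72457.27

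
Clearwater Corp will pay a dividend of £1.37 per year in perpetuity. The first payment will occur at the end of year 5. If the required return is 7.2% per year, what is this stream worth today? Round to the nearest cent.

£14.41

Value at end of year 4: C / r = £1.37 / 0.072 = £19.0278
Discount to today: PV = £19.0278 / (1 + 0.072)^4 = £19.0278 / 1.320624 = £14.41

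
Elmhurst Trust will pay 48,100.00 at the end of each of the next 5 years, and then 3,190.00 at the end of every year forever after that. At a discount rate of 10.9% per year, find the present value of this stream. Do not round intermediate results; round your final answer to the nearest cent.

PV of 5-year annuity: 48,100.00 × [1 − (1+0.109)^−5] / 0.109 = 178220.75001
Perpetuity value at year 5: 3,190.00 / 0.109 = 29266.05505
PV of perpetuity: 29266.05505 / (1+0.109)^5 = 17446.42526
Total PV = 178220.75001 + 17446.42526 = 195667.17527

195667.18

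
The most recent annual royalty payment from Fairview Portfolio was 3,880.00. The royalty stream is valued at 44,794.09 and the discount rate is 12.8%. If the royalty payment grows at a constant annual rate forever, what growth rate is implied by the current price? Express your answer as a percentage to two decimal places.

P = D₀(1+g)/(r−g) ⇒ P(r−g) = D₀(1+g) ⇒ g(P+D₀) = P·r − D₀
g = (P·r − D₀)/(P + D₀) = (44,794.09×0.128 − 3,880.00) / (44,794.09 + 3,880.00) = 0.038083

3.81%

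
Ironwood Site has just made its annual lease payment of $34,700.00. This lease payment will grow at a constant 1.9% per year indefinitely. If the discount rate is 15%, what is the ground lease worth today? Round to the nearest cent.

$269918.32

D₁ = D₀ × (1 + g) = $34,700.00 × 1.019 = $35,359.3000
Growing perpetuity: P = D₁ / (r − g) = $35,359.3000 / (0.15 − 0.019) = $269,918.32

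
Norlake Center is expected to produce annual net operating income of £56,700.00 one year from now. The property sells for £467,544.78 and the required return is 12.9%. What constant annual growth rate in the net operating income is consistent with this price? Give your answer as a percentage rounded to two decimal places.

0.77%

P = D₁/(r−g) ⇒ g = r − D₁/P = 0.129 − £56,700.00/£467,544.78 = 0.007728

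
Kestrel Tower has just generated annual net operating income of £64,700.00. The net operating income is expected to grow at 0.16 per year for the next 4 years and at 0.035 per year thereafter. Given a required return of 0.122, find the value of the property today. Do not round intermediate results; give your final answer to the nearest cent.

D_1 = 75052.00000
D_2 = 87060.32000
D_3 = 100989.97120
D_4 = 117148.36659
Terminal value at year 4: TV = D_4×(1+g_2)/(r−g_2) = 121248.55942/0.087 = 1393661.60256
P_0 = D_1/(1+r)^1 + D_2/(1+r)^2 + D_3/(1+r)^3 + D_4/(1+r)^4 + TV/(1+r)^4
    = 66891.26560 + 69156.74518 + 71498.95224 + 73920.48538 + 879398.87778 = 1160866.32617

£1160866.33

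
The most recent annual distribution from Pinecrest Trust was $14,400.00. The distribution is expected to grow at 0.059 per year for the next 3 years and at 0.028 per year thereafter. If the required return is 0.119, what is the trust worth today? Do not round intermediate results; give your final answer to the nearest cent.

$176614.03

D_1 = 15249.60000
D_2 = 16149.32640
D_3 = 17102.13666
Terminal value at year 3: TV = D_3×(1+g_2)/(r−g_2) = 17580.99648/0.091 = 193197.76356
P_0 = D_1/(1+r)^1 + D_2/(1+r)^2 + D_3/(1+r)^3 + TV/(1+r)^3
    = 13627.88204 + 12897.16450 + 12205.62753 + 137883.35277 = 176614.02684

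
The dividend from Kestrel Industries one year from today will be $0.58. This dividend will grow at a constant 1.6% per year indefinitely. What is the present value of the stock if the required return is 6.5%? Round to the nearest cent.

Growing perpetuity: P = D₁ / (r − g) = $0.5800 / (0.065 − 0.016) = $11.84

$11.84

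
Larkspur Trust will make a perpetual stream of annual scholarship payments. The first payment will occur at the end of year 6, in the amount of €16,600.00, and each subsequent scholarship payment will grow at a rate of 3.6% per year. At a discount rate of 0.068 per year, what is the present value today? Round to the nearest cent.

Value at end of year 5: C₁ / (r − g) = €16,600.00 / (0.068 − 0.036) = €518,750.0000
Discount to today: PV = €518,750.0000 / (1 + 0.068)^5 = €518,750.0000 / 1.389493 = €373,337.70

€373337.70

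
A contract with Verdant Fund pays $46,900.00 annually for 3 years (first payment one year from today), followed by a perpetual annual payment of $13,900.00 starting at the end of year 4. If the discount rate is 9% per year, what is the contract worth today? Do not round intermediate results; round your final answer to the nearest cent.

PV of 3-year annuity: $46,900.00 × [1 − (1+0.09)^−3] / 0.09 = 118717.71983
Perpetuity value at year 3: $13,900.00 / 0.09 = 154444.44444
PV of perpetuity: 154444.44444 / (1+0.09)^3 = 119259.44859
Total PV = 118717.71983 + 119259.44859 = 237977.16842

$237977.17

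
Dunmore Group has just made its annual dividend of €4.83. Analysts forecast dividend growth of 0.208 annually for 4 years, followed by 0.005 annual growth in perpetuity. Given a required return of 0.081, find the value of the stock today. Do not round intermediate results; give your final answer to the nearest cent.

€125.30

D_1 = 5.83464
D_2 = 7.04825
D_3 = 8.51428
D_4 = 10.28525
Terminal value at year 4: TV = D_4×(1+g_2)/(r−g_2) = 10.33668/0.076 = 136.00890
P_0 = D_1/(1+r)^1 + D_2/(1+r)^2 + D_3/(1+r)^3 + D_4/(1+r)^4 + TV/(1+r)^4
    = 5.39745 + 6.03156 + 6.74017 + 7.53203 + 99.60120 = 125.30241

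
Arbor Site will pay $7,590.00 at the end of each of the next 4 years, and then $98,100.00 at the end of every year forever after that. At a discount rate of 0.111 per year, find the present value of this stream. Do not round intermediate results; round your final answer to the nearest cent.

$603579.91

PV of 4-year annuity: $7,590.00 × [1 − (1+0.111)^−4] / 0.111 = 23497.37462
Perpetuity value at year 4: $98,100.00 / 0.111 = 883783.78378
PV of perpetuity: 883783.78378 / (1+0.111)^4 = 580082.53875
Total PV = 23497.37462 + 580082.53875 = 603579.91337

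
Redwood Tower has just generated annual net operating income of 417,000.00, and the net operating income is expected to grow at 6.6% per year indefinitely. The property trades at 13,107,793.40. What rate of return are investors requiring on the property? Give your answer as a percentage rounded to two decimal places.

D₁ = 417,000.00 × 1.066 = 444,522.0000
P = D₁/(r − g) ⇒ r = D₁/P + g = 444,522.0000/13,107,793.40 + 0.066 = 0.033913 + 0.066 = 0.099913

9.99%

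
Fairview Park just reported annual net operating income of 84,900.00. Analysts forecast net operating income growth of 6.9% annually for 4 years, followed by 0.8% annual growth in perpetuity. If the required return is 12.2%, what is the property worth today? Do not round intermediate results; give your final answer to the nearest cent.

919935.62

D_1 = 90758.10000
D_2 = 97020.40890
D_3 = 103714.81711
D_4 = 110871.13949
Terminal value at year 4: TV = D_4×(1+g_2)/(r−g_2) = 111758.10861/0.114 = 980334.28606
P_0 = D_1/(1+r)^1 + D_2/(1+r)^2 + D_3/(1+r)^3 + D_4/(1+r)^4 + TV/(1+r)^4
    = 80889.57219 + 77068.58527 + 73428.09060 + 69959.56226 + 618589.81364 = 919935.62396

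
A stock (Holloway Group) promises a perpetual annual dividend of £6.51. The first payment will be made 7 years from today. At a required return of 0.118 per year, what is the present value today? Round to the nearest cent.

Value at end of year 6: C / r = £6.51 / 0.118 = £55.1695
Discount to today: PV = £55.1695 / (1 + 0.118)^6 = £55.1695 / 1.952769 = £28.25

£28.25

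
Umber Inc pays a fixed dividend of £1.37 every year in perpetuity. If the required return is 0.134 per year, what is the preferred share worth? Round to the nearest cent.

Level perpetuity: PV = C / r = £1.37 / 0.134 = £10.22

£10.22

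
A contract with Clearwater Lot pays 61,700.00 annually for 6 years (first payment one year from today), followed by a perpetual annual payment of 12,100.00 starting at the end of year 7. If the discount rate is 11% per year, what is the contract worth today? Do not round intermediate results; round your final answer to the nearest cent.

319834.68

PV of 6-year annuity: 61,700.00 × [1 − (1+0.11)^−6] / 0.11 = 261024.18558
Perpetuity value at year 6: 12,100.00 / 0.11 = 110000.00000
PV of perpetuity: 110000.00000 / (1+0.11)^6 = 58810.49197
Total PV = 261024.18558 + 58810.49197 = 319834.67755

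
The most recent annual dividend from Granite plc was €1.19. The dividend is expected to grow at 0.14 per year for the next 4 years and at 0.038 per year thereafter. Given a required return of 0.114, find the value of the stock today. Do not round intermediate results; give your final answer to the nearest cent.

€22.87

D_1 = 1.35660
D_2 = 1.54652
D_3 = 1.76304
D_4 = 2.00986
Terminal value at year 4: TV = D_4×(1+g_2)/(r−g_2) = 2.08624/0.076 = 27.45049
P_0 = D_1/(1+r)^1 + D_2/(1+r)^2 + D_3/(1+r)^3 + D_4/(1+r)^4 + TV/(1+r)^4
    = 1.21777 + 1.24620 + 1.27528 + 1.30505 + 17.82417 = 22.86847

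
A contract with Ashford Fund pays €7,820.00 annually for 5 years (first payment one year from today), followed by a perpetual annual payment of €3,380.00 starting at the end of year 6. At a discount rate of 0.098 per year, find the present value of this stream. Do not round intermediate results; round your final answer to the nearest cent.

PV of 5-year annuity: €7,820.00 × [1 − (1+0.098)^−5] / 0.098 = 29796.03667
Perpetuity value at year 5: €3,380.00 / 0.098 = 34489.79592
PV of perpetuity: 34489.79592 / (1+0.098)^5 = 21611.20206
Total PV = 29796.03667 + 21611.20206 = 51407.23873

€51407.24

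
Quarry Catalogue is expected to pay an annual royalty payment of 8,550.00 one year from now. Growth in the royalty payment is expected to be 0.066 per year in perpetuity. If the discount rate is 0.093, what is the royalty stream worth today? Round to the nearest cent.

316666.67

Growing perpetuity: P = D₁ / (r − g) = 8,550.0000 / (0.093 − 0.066) = 316,666.67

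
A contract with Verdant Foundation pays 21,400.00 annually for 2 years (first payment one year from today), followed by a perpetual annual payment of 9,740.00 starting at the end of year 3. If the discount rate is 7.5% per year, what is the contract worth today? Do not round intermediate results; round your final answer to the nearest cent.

150802.96

PV of 2-year annuity: 21,400.00 × [1 − (1+0.075)^−2] / 0.075 = 38425.09465
Perpetuity value at year 2: 9,740.00 / 0.075 = 129866.66667
PV of perpetuity: 129866.66667 / (1+0.075)^2 = 112377.86191
Total PV = 38425.09465 + 112377.86191 = 150802.95655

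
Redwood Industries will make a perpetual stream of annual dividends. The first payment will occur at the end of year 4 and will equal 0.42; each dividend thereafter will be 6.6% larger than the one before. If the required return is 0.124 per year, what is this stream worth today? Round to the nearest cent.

5.10

Value at end of year 3: C₁ / (r − g) = 0.42 / (0.124 − 0.066) = 7.2414
Discount to today: PV = 7.2414 / (1 + 0.124)^3 = 7.2414 / 1.420035 = 5.10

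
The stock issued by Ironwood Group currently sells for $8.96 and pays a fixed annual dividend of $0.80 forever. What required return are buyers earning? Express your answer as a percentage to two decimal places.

8.93%

P = C/r ⇒ r = C/P = $0.80/$8.96 = 0.089286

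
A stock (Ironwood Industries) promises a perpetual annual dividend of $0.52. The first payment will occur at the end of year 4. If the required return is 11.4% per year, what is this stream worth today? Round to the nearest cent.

$3.30

Value at end of year 3: C / r = $0.52 / 0.114 = $4.5614
Discount to today: PV = $4.5614 / (1 + 0.114)^3 = $4.5614 / 1.382470 = $3.30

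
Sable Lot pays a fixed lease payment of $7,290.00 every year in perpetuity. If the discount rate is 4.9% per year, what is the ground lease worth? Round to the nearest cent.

$148775.51

Level perpetuity: PV = C / r = $7,290.00 / 0.049 = $148,775.51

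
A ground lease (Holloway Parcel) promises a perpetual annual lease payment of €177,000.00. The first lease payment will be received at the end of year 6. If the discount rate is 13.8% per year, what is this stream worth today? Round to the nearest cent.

Value at end of year 5: C / r = €177,000.00 / 0.138 = €1,282,608.6957
Discount to today: PV = €1,282,608.6957 / (1 + 0.138)^5 = €1,282,608.6957 / 1.908584 = €672,021.04

€672021.04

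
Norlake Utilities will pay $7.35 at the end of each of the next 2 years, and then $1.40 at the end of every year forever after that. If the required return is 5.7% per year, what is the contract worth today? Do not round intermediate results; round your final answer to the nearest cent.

$35.52

PV of 2-year annuity: $7.35 × [1 − (1+0.057)^−2] / 0.057 = 13.53230
Perpetuity value at year 2: $1.40 / 0.057 = 24.56140
PV of perpetuity: 24.56140 / (1+0.057)^2 = 21.98382
Total PV = 13.53230 + 21.98382 = 35.51612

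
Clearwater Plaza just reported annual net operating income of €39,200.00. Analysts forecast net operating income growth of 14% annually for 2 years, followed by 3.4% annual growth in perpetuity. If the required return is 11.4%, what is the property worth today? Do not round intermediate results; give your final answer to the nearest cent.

D_1 = 44688.00000
D_2 = 50944.32000
Terminal value at year 2: TV = D_2×(1+g_2)/(r−g_2) = 52676.42688/0.08 = 658455.33600
P_0 = D_1/(1+r)^1 + D_2/(1+r)^2 + TV/(1+r)^2
    = 40114.90126 + 41051.15568 + 530586.18722 = 611752.24417

€611752.24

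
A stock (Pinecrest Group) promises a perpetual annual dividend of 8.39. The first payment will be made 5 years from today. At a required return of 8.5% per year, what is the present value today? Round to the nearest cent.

71.22

Value at end of year 4: C / r = 8.39 / 0.085 = 98.7059
Discount to today: PV = 98.7059 / (1 + 0.085)^4 = 98.7059 / 1.385859 = 71.22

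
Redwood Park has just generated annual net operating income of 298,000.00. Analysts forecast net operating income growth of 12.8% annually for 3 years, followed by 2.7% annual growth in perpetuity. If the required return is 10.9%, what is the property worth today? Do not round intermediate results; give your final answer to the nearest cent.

D_1 = 336144.00000
D_2 = 379170.43200
D_3 = 427704.24730
Terminal value at year 3: TV = D_3×(1+g_2)/(r−g_2) = 439252.26197/0.082 = 5356734.90211
P_0 = D_1/(1+r)^1 + D_2/(1+r)^2 + D_3/(1+r)^3 + TV/(1+r)^3
    = 303105.50045 + 308298.47115 + 313580.41069 + 3927403.43638 = 4852387.81868

4852387.82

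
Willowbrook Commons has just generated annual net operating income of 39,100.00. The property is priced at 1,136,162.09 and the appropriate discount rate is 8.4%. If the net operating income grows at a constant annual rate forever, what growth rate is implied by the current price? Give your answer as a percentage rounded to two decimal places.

4.79%

P = D₀(1+g)/(r−g) ⇒ P(r−g) = D₀(1+g) ⇒ g(P+D₀) = P·r − D₀
g = (P·r − D₀)/(P + D₀) = (1,136,162.09×0.084 − 39,100.00) / (1,136,162.09 + 39,100.00) = 0.047936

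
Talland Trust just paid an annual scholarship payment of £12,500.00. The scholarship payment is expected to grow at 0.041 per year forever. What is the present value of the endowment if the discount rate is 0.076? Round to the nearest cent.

D₁ = D₀ × (1 + g) = £12,500.00 × 1.041 = £13,012.5000
Growing perpetuity: P = D₁ / (r − g) = £13,012.5000 / (0.076 − 0.041) = £371,785.71

£371785.71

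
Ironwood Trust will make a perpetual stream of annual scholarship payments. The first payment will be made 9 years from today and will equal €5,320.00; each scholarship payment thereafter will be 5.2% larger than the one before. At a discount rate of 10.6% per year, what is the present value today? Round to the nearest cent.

Value at end of year 8: C₁ / (r − g) = €5,320.00 / (0.106 − 0.052) = €98,518.5185
Discount to today: PV = €98,518.5185 / (1 + 0.106)^8 = €98,518.5185 / 2.238933 = €44,002.45

€44002.45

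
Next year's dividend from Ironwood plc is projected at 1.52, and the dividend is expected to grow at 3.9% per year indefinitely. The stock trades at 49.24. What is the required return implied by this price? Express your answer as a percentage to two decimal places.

P = D₁/(r − g) ⇒ r = D₁/P + g = 1.5200/49.24 + 0.039 = 0.030869 + 0.039 = 0.069869

6.99%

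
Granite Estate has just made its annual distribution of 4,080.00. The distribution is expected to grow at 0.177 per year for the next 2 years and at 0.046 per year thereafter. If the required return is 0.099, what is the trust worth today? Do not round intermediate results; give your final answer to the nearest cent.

D_1 = 4802.16000
D_2 = 5652.14232
Terminal value at year 2: TV = D_2×(1+g_2)/(r−g_2) = 5912.14087/0.053 = 111549.82767
P_0 = D_1/(1+r)^1 + D_2/(1+r)^2 + TV/(1+r)^2
    = 4369.57234 + 4679.69667 + 92357.78715 = 101407.05616

101407.06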